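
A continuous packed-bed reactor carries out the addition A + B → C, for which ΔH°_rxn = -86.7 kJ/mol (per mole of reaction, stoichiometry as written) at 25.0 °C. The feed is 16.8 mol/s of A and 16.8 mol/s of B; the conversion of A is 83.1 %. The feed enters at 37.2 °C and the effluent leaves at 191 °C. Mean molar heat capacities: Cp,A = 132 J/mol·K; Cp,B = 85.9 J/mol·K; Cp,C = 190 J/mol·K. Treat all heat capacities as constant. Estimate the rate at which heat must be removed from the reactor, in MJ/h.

Q_out = 2560 MJ/h

Extent of reaction ξ = 0.831 × 16.8 = 13.961 mol/s
Reaction term: ξ·ΔH°_rxn = 13.961 × -86.7 = -1210.4 kJ/s
Sensible, feed 37.2→25 °C: -44.661 kJ/s
Outlet flows (mol/s): A 2.8392, B 2.8392, C 13.961
Sensible, products 25→191 °C: 543.02 kJ/s
Q = ΔH = -712.04 kJ/s = -712.04 kW
Heat removed = 2563.3 MJ/h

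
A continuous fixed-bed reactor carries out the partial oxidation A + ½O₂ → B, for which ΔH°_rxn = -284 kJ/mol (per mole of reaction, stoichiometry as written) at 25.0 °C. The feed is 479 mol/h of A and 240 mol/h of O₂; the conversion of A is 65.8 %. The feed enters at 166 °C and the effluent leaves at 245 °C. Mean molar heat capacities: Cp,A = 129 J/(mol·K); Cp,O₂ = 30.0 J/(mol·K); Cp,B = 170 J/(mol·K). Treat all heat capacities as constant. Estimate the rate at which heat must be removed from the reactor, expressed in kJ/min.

Extent of reaction ξ = 0.658 × 479 = 315.18 mol/h
Reaction term: ξ·ΔH°_rxn = 315.18 × -284 = -89512 kJ/h
Sensible, feed 166→25 °C: -9727.7 kJ/h
Outlet flows (mol/h): A 163.82, O₂ 82.409, B 315.18
Sensible, products 25→245 °C: 16981 kJ/h
Q = ΔH = -82259 kJ/h = -22.85 kW
Heat removed = 1371 kJ/min

Q_out = 1370 kJ/min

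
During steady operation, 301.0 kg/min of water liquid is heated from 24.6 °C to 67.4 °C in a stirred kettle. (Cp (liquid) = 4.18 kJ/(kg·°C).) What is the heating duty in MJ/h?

Q = 3230 MJ/h

Q = ṁ·Cp·ΔT = 301.0 × 4.18 × (67.4 − 24.6) = 53850 kJ/min
Converting: 53850 / 60 s = 897.5 kW
Heating duty = 3231 MJ/h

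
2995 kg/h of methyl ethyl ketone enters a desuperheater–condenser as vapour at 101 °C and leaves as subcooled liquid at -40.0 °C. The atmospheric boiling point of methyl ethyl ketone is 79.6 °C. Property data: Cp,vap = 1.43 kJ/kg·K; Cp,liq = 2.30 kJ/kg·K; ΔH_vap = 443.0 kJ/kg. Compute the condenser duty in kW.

Q_c = 623 kW

vapour 101→79.6 °C: -30.602 kJ/kg
condensation at 79.6 °C: -443 kJ/kg
liquid 79.6→-40.0 °C: -275.08 kJ/kg
Δh = -30.602 + -443 + -275.08 = -748.68 kJ/kg
Q = ṁ·Δh = 2995 kg/h × -748.68 kJ/kg = -2.2423e+06 kJ/h
|Q| = 622.86 kW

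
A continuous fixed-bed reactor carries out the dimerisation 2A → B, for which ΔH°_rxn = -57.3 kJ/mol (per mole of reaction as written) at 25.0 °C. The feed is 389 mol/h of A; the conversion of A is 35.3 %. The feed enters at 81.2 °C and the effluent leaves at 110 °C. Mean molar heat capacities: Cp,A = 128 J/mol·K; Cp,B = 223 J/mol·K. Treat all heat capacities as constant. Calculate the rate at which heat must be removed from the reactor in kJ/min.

Extent of reaction ξ = 0.353 × 389 / 2 = 68.658 mol/h
Reaction term: ξ·ΔH°_rxn = 68.658 × -57.3 = -3934.1 kJ/h
Sensible, feed 81.2→25 °C: -2798.3 kJ/h
Outlet flows (mol/h): A 251.68, B 68.658
Sensible, products 25→110 °C: 4039.7 kJ/h
Q = ΔH = -2692.7 kJ/h = -0.74797 kW
Heat removed = 44.878 kJ/min

Q_out = 44.9 kJ/min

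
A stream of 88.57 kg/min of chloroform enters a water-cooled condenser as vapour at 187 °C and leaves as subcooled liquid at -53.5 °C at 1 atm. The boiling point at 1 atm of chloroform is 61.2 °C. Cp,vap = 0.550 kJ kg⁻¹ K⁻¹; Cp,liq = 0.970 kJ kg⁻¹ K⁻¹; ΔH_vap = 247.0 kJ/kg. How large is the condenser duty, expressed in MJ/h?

Q_c = 2270 MJ/h

vapour 187→61.2 °C: -69.19 kJ/kg
condensation at 61.2 °C: -247 kJ/kg
liquid 61.2→-53.5 °C: -111.26 kJ/kg
Δh = -69.19 + -247 + -111.26 = -427.45 kJ/kg
Q = ṁ·Δh = 88.57 kg/min × -427.45 kJ/kg = -37859 kJ/min
|Q| = 630.99 kW = 2271.5 MJ/h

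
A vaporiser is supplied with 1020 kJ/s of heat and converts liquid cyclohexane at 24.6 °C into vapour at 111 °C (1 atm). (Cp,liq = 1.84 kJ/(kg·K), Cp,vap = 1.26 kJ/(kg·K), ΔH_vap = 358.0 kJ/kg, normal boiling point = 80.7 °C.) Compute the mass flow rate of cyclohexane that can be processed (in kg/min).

Δh = 1.84×(80.7−24.6) + 358.0 + 1.26×(111−80.7) = 499.4 kJ/kg
Q = 1020 kJ/s = 1020 kJ/s = 61200 kJ/min
ṁ = Q/Δh = 61200 / 499.4 = 122.55 kg/min

ṁ = 123 kg/min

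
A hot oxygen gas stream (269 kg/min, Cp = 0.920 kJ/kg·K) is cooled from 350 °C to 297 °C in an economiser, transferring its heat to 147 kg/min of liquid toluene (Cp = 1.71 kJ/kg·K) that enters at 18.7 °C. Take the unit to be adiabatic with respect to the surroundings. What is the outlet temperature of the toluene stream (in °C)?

T_c,out = 70.9 °C

Heat released by hot stream: Q = 269 × 0.920 × (350 − 297) = 13116 kJ/min
Energy balance on cold side (adiabatic exchanger): Q = ṁ_c·Cp_c·(T_c,out − T_c,in)
T_c,out = 18.7 + 13116/(147 × 1.71) = 70.88 °C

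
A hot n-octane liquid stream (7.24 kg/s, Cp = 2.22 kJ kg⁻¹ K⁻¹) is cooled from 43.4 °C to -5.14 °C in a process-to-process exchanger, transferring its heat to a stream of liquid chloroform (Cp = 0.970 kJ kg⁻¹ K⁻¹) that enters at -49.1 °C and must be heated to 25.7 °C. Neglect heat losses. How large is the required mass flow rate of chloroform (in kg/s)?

Heat released by hot stream: Q = 7.24 × 2.22 × (43.4 − -5.14) = 780.17 kJ/s
Energy balance on cold side (adiabatic exchanger): Q = ṁ_c·Cp_c·(T_c,out − T_c,in)
ṁ_c = 780.17 / [0.970 × (25.7 − -49.1)] = 10.753 kg/s

ṁ_c = 10.8 kg/s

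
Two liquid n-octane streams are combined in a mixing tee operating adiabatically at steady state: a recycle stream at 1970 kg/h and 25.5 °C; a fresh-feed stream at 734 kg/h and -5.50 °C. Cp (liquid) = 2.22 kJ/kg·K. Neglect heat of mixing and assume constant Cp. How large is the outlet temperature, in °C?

Energy balance with Q = 0: Σ ṁᵢCp,ᵢ(T_out − Tᵢ) = 0
T_out = Σ ṁᵢCp,ᵢTᵢ / Σ ṁᵢCp,ᵢ
      = 102560 / 6002.9 = 17.085 °C

T_out = 17.1 °C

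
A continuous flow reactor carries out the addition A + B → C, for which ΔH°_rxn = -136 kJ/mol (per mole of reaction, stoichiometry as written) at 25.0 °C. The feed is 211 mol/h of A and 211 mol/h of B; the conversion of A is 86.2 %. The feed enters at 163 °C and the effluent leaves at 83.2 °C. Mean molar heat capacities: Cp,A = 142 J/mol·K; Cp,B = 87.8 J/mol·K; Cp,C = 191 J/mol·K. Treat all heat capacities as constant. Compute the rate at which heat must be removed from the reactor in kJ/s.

Q_out = 8.06 kJ/s

Extent of reaction ξ = 0.862 × 211 = 181.88 mol/h
Reaction term: ξ·ΔH°_rxn = 181.88 × -136 = -24736 kJ/h
Sensible, feed 163→25 °C: -6691.3 kJ/h
Outlet flows (mol/h): A 29.118, B 29.118, C 181.88
Sensible, products 25→83.2 °C: 2411.3 kJ/h
Q = ΔH = -29016 kJ/h = -8.06 kW
Heat removed = 8.06 kJ/s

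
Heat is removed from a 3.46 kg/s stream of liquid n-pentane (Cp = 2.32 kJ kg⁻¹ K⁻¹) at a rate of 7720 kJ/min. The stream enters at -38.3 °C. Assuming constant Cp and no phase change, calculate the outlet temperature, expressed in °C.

T_out = -54.3 °C

Q = 7720 kJ/min = 128.67 kJ/s
ΔT = Q/(ṁ·Cp) = 128.67/(3.46×2.32) = 16.029 K
T_out = -38.3 − 16.029 = -54.329 °C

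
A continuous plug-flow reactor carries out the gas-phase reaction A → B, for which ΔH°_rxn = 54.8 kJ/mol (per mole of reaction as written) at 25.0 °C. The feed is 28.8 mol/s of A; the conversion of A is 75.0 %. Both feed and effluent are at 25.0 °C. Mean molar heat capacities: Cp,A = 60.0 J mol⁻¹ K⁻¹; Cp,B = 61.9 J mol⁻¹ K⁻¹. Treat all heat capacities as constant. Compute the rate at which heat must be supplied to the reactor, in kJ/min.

Extent of reaction ξ = 0.750 × 28.8 = 21.6 mol/s
Reaction term: ξ·ΔH°_rxn = 21.6 × 54.8 = 1183.7 kJ/s
Q = ΔH = 1183.7 kJ/s = 1183.7 kW
Heat supplied = 71021 kJ/min

Q_in = 71000 kJ/min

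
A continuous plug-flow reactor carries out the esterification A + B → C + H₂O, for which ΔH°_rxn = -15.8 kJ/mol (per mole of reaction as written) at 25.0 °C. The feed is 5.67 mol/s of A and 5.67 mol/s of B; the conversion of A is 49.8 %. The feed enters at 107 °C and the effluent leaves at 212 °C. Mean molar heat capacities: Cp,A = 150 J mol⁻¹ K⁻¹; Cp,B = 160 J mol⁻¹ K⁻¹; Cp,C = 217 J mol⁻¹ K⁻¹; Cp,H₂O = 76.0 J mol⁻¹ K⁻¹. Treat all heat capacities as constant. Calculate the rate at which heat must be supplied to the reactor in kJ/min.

Q_in = 7860 kJ/min

Extent of reaction ξ = 0.498 × 5.67 = 2.8237 mol/s
Reaction term: ξ·ΔH°_rxn = 2.8237 × -15.8 = -44.614 kJ/s
Sensible, feed 107→25 °C: -144.13 kJ/s
Outlet flows (mol/s): A 2.8463, B 2.8463, C 2.8237, H₂O 2.8237
Sensible, products 25→212 °C: 319.71 kJ/s
Q = ΔH = 130.97 kJ/s = 130.97 kW
Heat supplied = 7858.1 kJ/min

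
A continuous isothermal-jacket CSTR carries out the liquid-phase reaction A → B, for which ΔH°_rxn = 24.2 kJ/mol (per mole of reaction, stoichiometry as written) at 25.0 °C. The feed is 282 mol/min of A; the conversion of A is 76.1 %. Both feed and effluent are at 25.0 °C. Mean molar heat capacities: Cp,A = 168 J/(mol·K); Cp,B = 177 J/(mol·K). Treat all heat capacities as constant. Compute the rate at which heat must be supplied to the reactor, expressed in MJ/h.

Q_in = 312 MJ/h

Extent of reaction ξ = 0.761 × 282 = 214.6 mol/min
Reaction term: ξ·ΔH°_rxn = 214.6 × 24.2 = 5193.4 kJ/min
Q = ΔH = 5193.4 kJ/min = 86.556 kW
Heat supplied = 311.6 MJ/h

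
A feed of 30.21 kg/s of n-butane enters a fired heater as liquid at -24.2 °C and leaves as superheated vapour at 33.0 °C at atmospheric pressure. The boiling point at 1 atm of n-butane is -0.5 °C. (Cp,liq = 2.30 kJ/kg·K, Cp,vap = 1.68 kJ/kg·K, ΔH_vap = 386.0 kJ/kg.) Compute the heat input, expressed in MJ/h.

liquid -24.2→-0.5 °C: 54.51 kJ/kg
vaporisation at -0.5 °C: 386 kJ/kg
vapour -0.5→33.0 °C: 56.28 kJ/kg
Δh = 54.51 + 386 + 56.28 = 496.79 kJ/kg
Q = ṁ·Δh = 30.21 kg/s × 496.79 kJ/kg = 15008 kJ/s
|Q| = 15008 kW = 54029 MJ/h

Q = 54000 MJ/h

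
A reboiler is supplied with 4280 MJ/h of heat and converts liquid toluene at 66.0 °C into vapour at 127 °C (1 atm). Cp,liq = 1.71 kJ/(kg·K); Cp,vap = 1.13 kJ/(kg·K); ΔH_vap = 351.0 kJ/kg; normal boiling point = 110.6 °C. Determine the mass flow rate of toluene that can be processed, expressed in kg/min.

ṁ = 160 kg/min

Δh = 1.71×(110.6−66.0) + 351.0 + 1.13×(127−110.6) = 445.8 kJ/kg
Q = 4280 MJ/h = 1188.9 kJ/s = 71333 kJ/min
ṁ = Q/Δh = 71333 / 445.8 = 160.01 kg/min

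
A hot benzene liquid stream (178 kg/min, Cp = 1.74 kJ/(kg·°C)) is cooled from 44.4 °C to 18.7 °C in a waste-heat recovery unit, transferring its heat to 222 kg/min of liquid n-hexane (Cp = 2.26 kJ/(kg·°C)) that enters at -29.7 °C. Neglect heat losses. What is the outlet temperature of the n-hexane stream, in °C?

Heat released by hot stream: Q = 178 × 1.74 × (44.4 − 18.7) = 7959.8 kJ/min
Energy balance on cold side (adiabatic exchanger): Q = ṁ_c·Cp_c·(T_c,out − T_c,in)
T_c,out = -29.7 + 7959.8/(222 × 2.26) = -13.835 °C

T_c,out = -13.8 °C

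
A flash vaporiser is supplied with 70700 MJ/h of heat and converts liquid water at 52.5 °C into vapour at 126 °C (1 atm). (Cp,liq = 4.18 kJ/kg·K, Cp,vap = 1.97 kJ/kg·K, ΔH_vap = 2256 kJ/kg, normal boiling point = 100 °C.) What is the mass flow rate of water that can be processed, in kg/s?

ṁ = 7.84 kg/s

Δh = 4.18×(100−52.5) + 2256 + 1.97×(126−100) = 2505.8 kJ/kg
Q = 70700 MJ/h = 19639 kJ/s = 19639 kJ/s
ṁ = Q/Δh = 19639 / 2505.8 = 7.8375 kg/s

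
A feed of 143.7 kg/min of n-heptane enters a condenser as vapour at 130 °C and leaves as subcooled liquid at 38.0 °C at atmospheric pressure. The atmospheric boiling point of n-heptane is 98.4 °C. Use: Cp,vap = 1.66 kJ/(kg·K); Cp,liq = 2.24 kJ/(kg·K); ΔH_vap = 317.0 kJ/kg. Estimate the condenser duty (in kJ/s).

vapour 130→98.4 °C: -52.456 kJ/kg
condensation at 98.4 °C: -317 kJ/kg
liquid 98.4→38.0 °C: -135.3 kJ/kg
Δh = -52.456 + -317 + -135.3 = -504.75 kJ/kg
Q = ṁ·Δh = 143.7 kg/min × -504.75 kJ/kg = -72533 kJ/min
|Q| = 1208.9 kW

Q_c = 1210 kJ/s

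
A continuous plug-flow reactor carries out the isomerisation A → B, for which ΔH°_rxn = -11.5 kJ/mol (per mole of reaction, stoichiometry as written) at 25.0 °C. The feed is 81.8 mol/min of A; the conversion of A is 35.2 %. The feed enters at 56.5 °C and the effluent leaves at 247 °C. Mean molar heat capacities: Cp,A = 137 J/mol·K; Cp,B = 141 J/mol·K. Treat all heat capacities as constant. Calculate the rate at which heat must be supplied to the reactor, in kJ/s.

Q_in = 30.5 kJ/s

Extent of reaction ξ = 0.352 × 81.8 = 28.794 mol/min
Reaction term: ξ·ΔH°_rxn = 28.794 × -11.5 = -331.13 kJ/min
Sensible, feed 56.5→25 °C: -353.01 kJ/min
Outlet flows (mol/min): A 53.006, B 28.794
Sensible, products 25→247 °C: 2513.4 kJ/min
Q = ΔH = 1829.3 kJ/min = 30.488 kW
Heat supplied = 30.488 kJ/s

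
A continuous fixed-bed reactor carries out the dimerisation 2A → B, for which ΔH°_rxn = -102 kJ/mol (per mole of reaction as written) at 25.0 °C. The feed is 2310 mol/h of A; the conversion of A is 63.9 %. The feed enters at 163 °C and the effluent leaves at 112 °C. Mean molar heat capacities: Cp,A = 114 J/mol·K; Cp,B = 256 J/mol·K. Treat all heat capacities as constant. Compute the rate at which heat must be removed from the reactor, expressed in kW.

Extent of reaction ξ = 0.639 × 2310 / 2 = 738.04 mol/h
Reaction term: ξ·ΔH°_rxn = 738.04 × -102 = -75281 kJ/h
Sensible, feed 163→25 °C: -36341 kJ/h
Outlet flows (mol/h): A 833.91, B 738.04
Sensible, products 25→112 °C: 24708 kJ/h
Q = ΔH = -86913 kJ/h = -24.143 kW
Heat removed = 24.143 kW

Q_out = 24.1 kW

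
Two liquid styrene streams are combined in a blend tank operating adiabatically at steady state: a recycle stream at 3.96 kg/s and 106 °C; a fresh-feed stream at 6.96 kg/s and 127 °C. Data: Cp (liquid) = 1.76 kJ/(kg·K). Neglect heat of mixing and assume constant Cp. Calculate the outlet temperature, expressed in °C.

T_out = 119 °C

Adiabatic, steady state ⇒ Σ ṁᵢCp,ᵢ(T_out − Tᵢ) = 0
Σ ṁᵢCp,ᵢTᵢ = 3.96×1.76×106 + 6.96×1.76×127 = 2294.5
Σ ṁᵢCp,ᵢ = 3.96×1.76 + 6.96×1.76 = 19.219
T_out = 2294.5 / 19.219 = 119.38 °C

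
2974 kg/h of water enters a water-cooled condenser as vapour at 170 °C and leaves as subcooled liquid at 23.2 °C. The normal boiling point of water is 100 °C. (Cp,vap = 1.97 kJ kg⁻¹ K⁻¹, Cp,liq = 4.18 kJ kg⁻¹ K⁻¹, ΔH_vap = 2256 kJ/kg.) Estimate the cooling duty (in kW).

Q_c = 2240 kW

vapour 170→100 °C: -137.9 kJ/kg
condensation at 100 °C: -2256 kJ/kg
liquid 100→23.2 °C: -321.02 kJ/kg
Δh = -137.9 + -2256 + -321.02 = -2714.9 kJ/kg
Q = ṁ·Δh = 2974 kg/h × -2714.9 kJ/kg = -8.0742e+06 kJ/h
|Q| = 2242.8 kW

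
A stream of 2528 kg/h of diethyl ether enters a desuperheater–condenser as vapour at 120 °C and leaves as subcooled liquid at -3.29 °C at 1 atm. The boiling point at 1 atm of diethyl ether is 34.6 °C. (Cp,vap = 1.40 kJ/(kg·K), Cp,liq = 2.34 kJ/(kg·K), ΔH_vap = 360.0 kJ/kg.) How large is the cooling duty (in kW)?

Q_c = 399 kW

vapour 120→34.6 °C: -119.56 kJ/kg
condensation at 34.6 °C: -360 kJ/kg
liquid 34.6→-3.29 °C: -88.663 kJ/kg
Δh = -119.56 + -360 + -88.663 = -568.22 kJ/kg
Q = ṁ·Δh = 2528 kg/h × -568.22 kJ/kg = -1.4365e+06 kJ/h
|Q| = 399.02 kW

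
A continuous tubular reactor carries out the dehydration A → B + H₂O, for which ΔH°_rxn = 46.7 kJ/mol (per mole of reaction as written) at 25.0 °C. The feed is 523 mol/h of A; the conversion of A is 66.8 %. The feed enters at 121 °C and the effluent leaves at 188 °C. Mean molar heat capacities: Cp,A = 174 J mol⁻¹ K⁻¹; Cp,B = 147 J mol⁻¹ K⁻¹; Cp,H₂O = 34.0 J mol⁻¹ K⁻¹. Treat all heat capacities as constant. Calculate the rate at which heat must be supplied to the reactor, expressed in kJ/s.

Q_in = 6.34 kJ/s

Extent of reaction ξ = 0.668 × 523 = 349.36 mol/h
Reaction term: ξ·ΔH°_rxn = 349.36 × 46.7 = 16315 kJ/h
Sensible, feed 121→25 °C: -8736.2 kJ/h
Outlet flows (mol/h): A 173.64, B 349.36, H₂O 349.36
Sensible, products 25→188 °C: 15232 kJ/h
Q = ΔH = 22811 kJ/h = 6.3364 kW
Heat supplied = 6.3364 kJ/s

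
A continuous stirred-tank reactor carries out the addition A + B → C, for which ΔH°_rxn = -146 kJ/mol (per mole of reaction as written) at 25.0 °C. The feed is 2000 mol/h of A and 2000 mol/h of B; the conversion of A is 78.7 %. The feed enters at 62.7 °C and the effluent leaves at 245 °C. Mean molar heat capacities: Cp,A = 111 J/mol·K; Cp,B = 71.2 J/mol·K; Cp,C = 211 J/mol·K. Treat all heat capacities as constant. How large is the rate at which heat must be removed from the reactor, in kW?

Q_out = 42.6 kW

Extent of reaction ξ = 0.787 × 2000 = 1574 mol/h
Reaction term: ξ·ΔH°_rxn = 1574 × -146 = -229800 kJ/h
Sensible, feed 62.7→25 °C: -13738 kJ/h
Outlet flows (mol/h): A 426, B 426, C 1574
Sensible, products 25→245 °C: 90141 kJ/h
Q = ΔH = -153400 kJ/h = -42.611 kW
Heat removed = 42.611 kW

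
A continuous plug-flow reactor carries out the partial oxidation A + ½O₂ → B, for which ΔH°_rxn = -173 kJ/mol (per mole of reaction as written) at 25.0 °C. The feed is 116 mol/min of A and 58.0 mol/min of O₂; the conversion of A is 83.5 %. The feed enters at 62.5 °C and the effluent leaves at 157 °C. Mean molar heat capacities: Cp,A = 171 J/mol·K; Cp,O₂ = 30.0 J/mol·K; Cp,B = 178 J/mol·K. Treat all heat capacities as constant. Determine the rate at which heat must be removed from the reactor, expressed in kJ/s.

Q_out = 247 kJ/s

Extent of reaction ξ = 0.835 × 116 = 96.86 mol/min
Reaction term: ξ·ΔH°_rxn = 96.86 × -173 = -16757 kJ/min
Sensible, feed 62.5→25 °C: -809.1 kJ/min
Outlet flows (mol/min): A 19.14, O₂ 9.57, B 96.86
Sensible, products 25→157 °C: 2745.7 kJ/min
Q = ΔH = -14820 kJ/min = -247 kW
Heat removed = 247 kJ/s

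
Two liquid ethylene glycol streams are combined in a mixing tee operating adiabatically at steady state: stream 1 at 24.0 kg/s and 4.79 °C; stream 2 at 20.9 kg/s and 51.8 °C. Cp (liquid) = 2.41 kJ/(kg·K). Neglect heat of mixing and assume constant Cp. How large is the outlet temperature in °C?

T_out = 26.7 °C

Adiabatic, steady state ⇒ Σ ṁᵢCp,ᵢ(T_out − Tᵢ) = 0
Σ ṁᵢCp,ᵢTᵢ = 24.0×2.41×4.79 + 20.9×2.41×51.8 = 2886.2
Σ ṁᵢCp,ᵢ = 24.0×2.41 + 20.9×2.41 = 108.21
T_out = 2886.2 / 108.21 = 26.672 °C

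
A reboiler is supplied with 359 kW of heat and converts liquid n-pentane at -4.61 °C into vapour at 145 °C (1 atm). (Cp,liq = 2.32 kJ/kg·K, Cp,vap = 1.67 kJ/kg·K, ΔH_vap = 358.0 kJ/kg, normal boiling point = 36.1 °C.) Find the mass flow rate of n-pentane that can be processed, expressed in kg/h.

ṁ = 2040 kg/h

Δh = 2.32×(36.1−-4.61) + 358.0 + 1.67×(145−36.1) = 634.31 kJ/kg
Q = 359 kW = 359 kJ/s = 1.2924e+06 kJ/h
ṁ = Q/Δh = 1.2924e+06 / 634.31 = 2037.5 kg/h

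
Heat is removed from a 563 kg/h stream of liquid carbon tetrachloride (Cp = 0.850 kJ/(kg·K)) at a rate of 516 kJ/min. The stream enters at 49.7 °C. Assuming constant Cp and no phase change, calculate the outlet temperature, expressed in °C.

Q = 516 kJ/min = 30960 kJ/h
ΔT = Q/(ṁ·Cp) = 30960/(563×0.850) = 64.695 K
T_out = 49.7 − 64.695 = -14.995 °C

T_out = -15.0 °C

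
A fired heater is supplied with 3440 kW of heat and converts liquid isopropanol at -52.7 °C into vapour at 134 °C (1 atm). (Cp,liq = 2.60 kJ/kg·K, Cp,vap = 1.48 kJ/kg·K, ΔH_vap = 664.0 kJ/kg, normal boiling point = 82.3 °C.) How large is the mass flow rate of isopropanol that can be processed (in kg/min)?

ṁ = 189 kg/min

Δh = 2.60×(82.3−-52.7) + 664.0 + 1.48×(134−82.3) = 1091.5 kJ/kg
Q = 3440 kW = 3440 kJ/s = 206400 kJ/min
ṁ = Q/Δh = 206400 / 1091.5 = 189.09 kg/min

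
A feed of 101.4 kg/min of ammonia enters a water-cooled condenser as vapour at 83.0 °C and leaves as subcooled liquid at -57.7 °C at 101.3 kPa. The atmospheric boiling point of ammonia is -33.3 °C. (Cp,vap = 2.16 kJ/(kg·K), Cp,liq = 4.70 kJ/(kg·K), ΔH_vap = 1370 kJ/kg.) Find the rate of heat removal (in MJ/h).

vapour 83.0→-33.3 °C: -251.21 kJ/kg
condensation at -33.3 °C: -1370 kJ/kg
liquid -33.3→-57.7 °C: -114.68 kJ/kg
Δh = -251.21 + -1370 + -114.68 = -1735.9 kJ/kg
Q = ṁ·Δh = 101.4 kg/min × -1735.9 kJ/kg = -176020 kJ/min
|Q| = 2933.7 kW = 10561 MJ/h

Q_c = 10600 MJ/h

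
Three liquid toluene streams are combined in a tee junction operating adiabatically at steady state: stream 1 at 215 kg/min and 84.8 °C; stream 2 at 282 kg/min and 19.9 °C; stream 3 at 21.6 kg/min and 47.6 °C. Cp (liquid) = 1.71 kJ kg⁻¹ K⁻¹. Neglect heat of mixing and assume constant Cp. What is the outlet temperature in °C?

T_out = 48.0 °C

Energy balance with Q = 0: Σ ṁᵢCp,ᵢ(T_out − Tᵢ) = 0
Σ ṁᵢCp,ᵢTᵢ = 215×1.71×84.8 + 282×1.71×19.9 + 21.6×1.71×47.6 = 42531
Σ ṁᵢCp,ᵢ = 215×1.71 + 282×1.71 + 21.6×1.71 = 886.81
T_out = 42531 / 886.81 = 47.96 °C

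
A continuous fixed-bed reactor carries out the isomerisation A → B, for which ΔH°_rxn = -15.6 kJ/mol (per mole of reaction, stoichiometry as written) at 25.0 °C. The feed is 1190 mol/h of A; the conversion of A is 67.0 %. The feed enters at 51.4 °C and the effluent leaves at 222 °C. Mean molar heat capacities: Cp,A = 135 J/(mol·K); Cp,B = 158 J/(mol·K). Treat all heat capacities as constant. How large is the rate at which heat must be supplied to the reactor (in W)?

Extent of reaction ξ = 0.670 × 1190 = 797.3 mol/h
Reaction term: ξ·ΔH°_rxn = 797.3 × -15.6 = -12438 kJ/h
Sensible, feed 51.4→25 °C: -4241.2 kJ/h
Outlet flows (mol/h): A 392.7, B 797.3
Sensible, products 25→222 °C: 35261 kJ/h
Q = ΔH = 18582 kJ/h = 5.1615 kW
Heat supplied = 5161.5 W

Q_in = 5160 W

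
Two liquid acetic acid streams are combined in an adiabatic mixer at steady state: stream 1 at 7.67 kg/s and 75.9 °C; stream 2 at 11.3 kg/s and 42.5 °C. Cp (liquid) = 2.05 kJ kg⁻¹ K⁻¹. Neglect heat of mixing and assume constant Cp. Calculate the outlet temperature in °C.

T_out = 56.0 °C

Adiabatic, steady state ⇒ Σ ṁᵢCp,ᵢ(T_out − Tᵢ) = 0
Σ ṁᵢCp,ᵢTᵢ = 7.67×2.05×75.9 + 11.3×2.05×42.5 = 2177.9
Σ ṁᵢCp,ᵢ = 7.67×2.05 + 11.3×2.05 = 38.888
T_out = 2177.9 / 38.888 = 56.004 °C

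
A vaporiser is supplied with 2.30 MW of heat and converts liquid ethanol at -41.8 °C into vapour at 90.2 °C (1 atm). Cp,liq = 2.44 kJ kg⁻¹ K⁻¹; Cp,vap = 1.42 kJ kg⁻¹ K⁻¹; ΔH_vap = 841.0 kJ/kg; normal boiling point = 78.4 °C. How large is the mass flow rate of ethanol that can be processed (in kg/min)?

Δh = 2.44×(78.4−-41.8) + 841.0 + 1.42×(90.2−78.4) = 1151 kJ/kg
Q = 2.30 MW = 2300 kJ/s = 138000 kJ/min
ṁ = Q/Δh = 138000 / 1151 = 119.89 kg/min

ṁ = 120 kg/min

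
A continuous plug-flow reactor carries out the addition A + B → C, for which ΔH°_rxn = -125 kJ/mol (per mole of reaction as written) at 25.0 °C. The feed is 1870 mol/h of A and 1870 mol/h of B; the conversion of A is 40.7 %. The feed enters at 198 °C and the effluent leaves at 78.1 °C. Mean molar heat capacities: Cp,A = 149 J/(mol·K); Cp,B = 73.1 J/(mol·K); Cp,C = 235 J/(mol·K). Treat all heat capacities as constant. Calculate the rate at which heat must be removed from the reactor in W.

Q_out = 40100 W

Extent of reaction ξ = 0.407 × 1870 = 761.09 mol/h
Reaction term: ξ·ΔH°_rxn = 761.09 × -125 = -95136 kJ/h
Sensible, feed 198→25 °C: -71852 kJ/h
Outlet flows (mol/h): A 1108.9, B 1108.9, C 761.09
Sensible, products 25→78.1 °C: 22575 kJ/h
Q = ΔH = -144410 kJ/h = -40.115 kW
Heat removed = 40115 W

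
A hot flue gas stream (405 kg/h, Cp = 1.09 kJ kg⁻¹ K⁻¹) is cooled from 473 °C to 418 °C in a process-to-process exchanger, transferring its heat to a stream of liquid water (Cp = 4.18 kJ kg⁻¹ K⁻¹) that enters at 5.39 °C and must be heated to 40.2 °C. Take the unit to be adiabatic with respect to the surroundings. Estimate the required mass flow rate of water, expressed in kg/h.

Heat released by hot stream: Q = 405 × 1.09 × (473 − 418) = 24280 kJ/h
Energy balance on cold side (adiabatic exchanger): Q = ṁ_c·Cp_c·(T_c,out − T_c,in)
ṁ_c = 24280 / [4.18 × (40.2 − 5.39)] = 166.86 kg/h

ṁ_c = 167 kg/h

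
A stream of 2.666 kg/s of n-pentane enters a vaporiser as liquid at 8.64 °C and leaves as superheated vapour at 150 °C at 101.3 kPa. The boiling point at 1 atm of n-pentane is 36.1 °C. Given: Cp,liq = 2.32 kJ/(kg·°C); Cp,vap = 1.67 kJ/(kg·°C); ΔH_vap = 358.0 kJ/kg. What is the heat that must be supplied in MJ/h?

liquid 8.64→36.1 °C: 63.707 kJ/kg
vaporisation at 36.1 °C: 358 kJ/kg
vapour 36.1→150 °C: 190.21 kJ/kg
Δh = 63.707 + 358 + 190.21 = 611.92 kJ/kg
Q = ṁ·Δh = 2.666 kg/s × 611.92 kJ/kg = 1631.4 kJ/s
|Q| = 1631.4 kW = 5873 MJ/h

Q = 5870 MJ/h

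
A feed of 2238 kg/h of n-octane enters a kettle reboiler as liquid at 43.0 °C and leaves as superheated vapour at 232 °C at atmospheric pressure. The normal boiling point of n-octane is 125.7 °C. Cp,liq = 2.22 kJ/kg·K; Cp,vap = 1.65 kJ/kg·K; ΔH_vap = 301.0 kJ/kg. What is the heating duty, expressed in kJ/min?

liquid 43.0→125.7 °C: 183.59 kJ/kg
vaporisation at 125.7 °C: 301 kJ/kg
vapour 125.7→232 °C: 175.39 kJ/kg
Δh = 183.59 + 301 + 175.39 = 659.99 kJ/kg
Q = ṁ·Δh = 2238 kg/h × 659.99 kJ/kg = 1.4771e+06 kJ/h
|Q| = 410.29 kW = 24618 kJ/min

Q = 24600 kJ/min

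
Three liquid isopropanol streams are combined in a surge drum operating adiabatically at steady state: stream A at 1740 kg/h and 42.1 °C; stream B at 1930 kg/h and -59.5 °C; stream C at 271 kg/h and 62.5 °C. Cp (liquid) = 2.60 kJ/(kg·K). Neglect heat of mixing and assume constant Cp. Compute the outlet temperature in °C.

T_out = -6.25 °C

Adiabatic, steady state ⇒ Σ ṁᵢCp,ᵢ(T_out − Tᵢ) = 0
T_out = Σ ṁᵢCp,ᵢTᵢ / Σ ṁᵢCp,ᵢ
      = -64073 / 10247 = -6.2531 °C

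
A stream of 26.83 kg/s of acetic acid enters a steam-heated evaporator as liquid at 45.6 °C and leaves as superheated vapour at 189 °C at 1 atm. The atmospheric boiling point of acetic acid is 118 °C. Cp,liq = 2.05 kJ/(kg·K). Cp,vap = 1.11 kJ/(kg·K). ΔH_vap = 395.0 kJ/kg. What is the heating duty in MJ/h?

Q = 60100 MJ/h

liquid 45.6→118 °C: 148.42 kJ/kg
vaporisation at 118 °C: 395 kJ/kg
vapour 118→189 °C: 78.81 kJ/kg
Δh = 148.42 + 395 + 78.81 = 622.23 kJ/kg
Q = ṁ·Δh = 26.83 kg/s × 622.23 kJ/kg = 16694 kJ/s
|Q| = 16694 kW = 60100 MJ/h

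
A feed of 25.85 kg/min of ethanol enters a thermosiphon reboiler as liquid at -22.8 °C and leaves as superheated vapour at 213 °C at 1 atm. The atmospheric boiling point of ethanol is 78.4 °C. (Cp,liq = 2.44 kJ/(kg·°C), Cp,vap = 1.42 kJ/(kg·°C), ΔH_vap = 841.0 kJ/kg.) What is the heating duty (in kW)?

Q = 551 kW

liquid -22.8→78.4 °C: 246.93 kJ/kg
vaporisation at 78.4 °C: 841 kJ/kg
vapour 78.4→213 °C: 191.13 kJ/kg
Δh = 246.93 + 841 + 191.13 = 1279.1 kJ/kg
Q = ṁ·Δh = 25.85 kg/min × 1279.1 kJ/kg = 33064 kJ/min
|Q| = 551.06 kW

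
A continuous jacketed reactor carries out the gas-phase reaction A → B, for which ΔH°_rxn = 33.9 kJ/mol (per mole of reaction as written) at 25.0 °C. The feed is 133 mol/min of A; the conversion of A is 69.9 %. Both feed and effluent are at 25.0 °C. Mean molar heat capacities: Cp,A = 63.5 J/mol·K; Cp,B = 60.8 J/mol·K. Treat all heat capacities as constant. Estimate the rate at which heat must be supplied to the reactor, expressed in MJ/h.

Q_in = 189 MJ/h

Extent of reaction ξ = 0.699 × 133 = 92.967 mol/min
Reaction term: ξ·ΔH°_rxn = 92.967 × 33.9 = 3151.6 kJ/min
Q = ΔH = 3151.6 kJ/min = 52.526 kW
Heat supplied = 189.09 MJ/h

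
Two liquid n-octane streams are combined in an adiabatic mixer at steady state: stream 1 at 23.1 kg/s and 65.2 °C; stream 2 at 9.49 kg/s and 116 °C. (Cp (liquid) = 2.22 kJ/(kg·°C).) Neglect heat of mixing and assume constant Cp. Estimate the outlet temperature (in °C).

T_out = 80.0 °C

No heat crosses the boundary, so H_out = H_in.
Σ ṁᵢCp,ᵢTᵢ = 23.1×2.22×65.2 + 9.49×2.22×116 = 5787.5
Σ ṁᵢCp,ᵢ = 23.1×2.22 + 9.49×2.22 = 72.35
T_out = 5787.5 / 72.35 = 79.993 °C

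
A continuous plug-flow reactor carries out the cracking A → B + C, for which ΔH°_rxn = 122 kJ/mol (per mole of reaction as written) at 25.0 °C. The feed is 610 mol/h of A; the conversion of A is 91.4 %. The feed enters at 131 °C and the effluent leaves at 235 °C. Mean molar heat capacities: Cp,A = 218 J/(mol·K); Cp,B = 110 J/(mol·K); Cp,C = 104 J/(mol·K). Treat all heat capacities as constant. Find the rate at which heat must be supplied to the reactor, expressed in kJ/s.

Q_in = 22.6 kJ/s

Extent of reaction ξ = 0.914 × 610 = 557.54 mol/h
Reaction term: ξ·ΔH°_rxn = 557.54 × 122 = 68020 kJ/h
Sensible, feed 131→25 °C: -14096 kJ/h
Outlet flows (mol/h): A 52.46, B 557.54, C 557.54
Sensible, products 25→235 °C: 27457 kJ/h
Q = ΔH = 81381 kJ/h = 22.606 kW
Heat supplied = 22.606 kJ/s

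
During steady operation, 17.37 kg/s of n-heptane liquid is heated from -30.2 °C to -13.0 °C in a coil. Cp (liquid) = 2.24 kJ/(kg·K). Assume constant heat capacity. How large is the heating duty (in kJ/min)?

Q = ṁ·Cp·ΔT = 17.37 × 2.24 × (-13.0 − -30.2) = 669.23 kJ/s
Heating duty = 40154 kJ/min

Q = 40200 kJ/min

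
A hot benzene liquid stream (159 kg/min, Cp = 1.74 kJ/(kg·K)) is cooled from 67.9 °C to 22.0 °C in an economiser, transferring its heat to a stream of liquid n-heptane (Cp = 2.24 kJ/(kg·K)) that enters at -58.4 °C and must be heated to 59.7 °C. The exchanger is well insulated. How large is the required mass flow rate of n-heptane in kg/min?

Heat released by hot stream: Q = 159 × 1.74 × (67.9 − 22.0) = 12699 kJ/min
Energy balance on cold side (adiabatic exchanger): Q = ṁ_c·Cp_c·(T_c,out − T_c,in)
ṁ_c = 12699 / [2.24 × (59.7 − -58.4)] = 48.002 kg/min

ṁ_c = 48.0 kg/min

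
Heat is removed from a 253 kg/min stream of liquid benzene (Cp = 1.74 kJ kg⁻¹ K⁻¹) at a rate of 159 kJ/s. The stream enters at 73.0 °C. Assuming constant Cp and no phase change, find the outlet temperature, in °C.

T_out = 51.3 °C

Q = 159 kJ/s = 9540 kJ/min
ΔT = Q/(ṁ·Cp) = 9540/(253×1.74) = 21.671 K
T_out = 73.0 − 21.671 = 51.329 °C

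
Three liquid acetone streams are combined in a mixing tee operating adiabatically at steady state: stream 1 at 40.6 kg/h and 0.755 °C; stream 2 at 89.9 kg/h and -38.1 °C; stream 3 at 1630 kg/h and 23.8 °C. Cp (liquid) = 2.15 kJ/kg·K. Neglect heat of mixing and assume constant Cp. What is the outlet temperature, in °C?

Adiabatic, steady state ⇒ Σ ṁᵢCp,ᵢ(T_out − Tᵢ) = 0
T_out = Σ ṁᵢCp,ᵢTᵢ / Σ ṁᵢCp,ᵢ
      = 76109 / 3785.1 = 20.108 °C

T_out = 20.1 °C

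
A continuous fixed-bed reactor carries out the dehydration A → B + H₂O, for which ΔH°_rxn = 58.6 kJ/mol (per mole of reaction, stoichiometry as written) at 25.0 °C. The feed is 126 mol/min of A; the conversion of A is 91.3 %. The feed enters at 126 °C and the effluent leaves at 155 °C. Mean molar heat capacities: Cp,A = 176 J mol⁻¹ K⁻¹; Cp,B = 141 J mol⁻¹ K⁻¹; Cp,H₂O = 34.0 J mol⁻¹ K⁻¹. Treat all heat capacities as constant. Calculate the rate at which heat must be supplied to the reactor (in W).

Q_in = 123000 W

Extent of reaction ξ = 0.913 × 126 = 115.04 mol/min
Reaction term: ξ·ΔH°_rxn = 115.04 × 58.6 = 6741.2 kJ/min
Sensible, feed 126→25 °C: -2239.8 kJ/min
Outlet flows (mol/min): A 10.962, B 115.04, H₂O 115.04
Sensible, products 25→155 °C: 2867.9 kJ/min
Q = ΔH = 7369.4 kJ/min = 122.82 kW
Heat supplied = 122820 W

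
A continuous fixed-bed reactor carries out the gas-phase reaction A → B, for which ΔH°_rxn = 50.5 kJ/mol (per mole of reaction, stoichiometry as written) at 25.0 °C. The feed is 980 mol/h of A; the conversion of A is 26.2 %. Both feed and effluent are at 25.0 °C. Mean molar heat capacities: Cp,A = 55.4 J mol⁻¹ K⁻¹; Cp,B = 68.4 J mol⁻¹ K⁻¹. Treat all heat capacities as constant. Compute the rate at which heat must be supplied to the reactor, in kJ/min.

Extent of reaction ξ = 0.262 × 980 = 256.76 mol/h
Reaction term: ξ·ΔH°_rxn = 256.76 × 50.5 = 12966 kJ/h
Q = ΔH = 12966 kJ/h = 3.6018 kW
Heat supplied = 216.11 kJ/min

Q_in = 216 kJ/min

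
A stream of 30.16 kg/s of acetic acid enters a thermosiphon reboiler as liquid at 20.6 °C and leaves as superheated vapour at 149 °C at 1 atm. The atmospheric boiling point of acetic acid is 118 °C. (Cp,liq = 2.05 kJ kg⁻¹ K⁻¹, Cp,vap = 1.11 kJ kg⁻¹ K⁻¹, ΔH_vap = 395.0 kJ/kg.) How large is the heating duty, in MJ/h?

Q = 68300 MJ/h

liquid 20.6→118 °C: 199.67 kJ/kg
vaporisation at 118 °C: 395 kJ/kg
vapour 118→149 °C: 34.41 kJ/kg
Δh = 199.67 + 395 + 34.41 = 629.08 kJ/kg
Q = ṁ·Δh = 30.16 kg/s × 629.08 kJ/kg = 18973 kJ/s
|Q| = 18973 kW = 68303 MJ/h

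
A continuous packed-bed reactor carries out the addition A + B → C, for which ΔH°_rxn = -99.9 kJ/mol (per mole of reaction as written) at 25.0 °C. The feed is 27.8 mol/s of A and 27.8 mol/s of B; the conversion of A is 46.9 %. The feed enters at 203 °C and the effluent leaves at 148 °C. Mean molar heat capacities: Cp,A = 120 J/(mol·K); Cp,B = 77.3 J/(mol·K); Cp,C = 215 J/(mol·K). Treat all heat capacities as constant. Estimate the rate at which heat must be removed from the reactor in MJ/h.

Extent of reaction ξ = 0.469 × 27.8 = 13.038 mol/s
Reaction term: ξ·ΔH°_rxn = 13.038 × -99.9 = -1302.5 kJ/s
Sensible, feed 203→25 °C: -976.32 kJ/s
Outlet flows (mol/s): A 14.762, B 14.762, C 13.038
Sensible, products 25→148 °C: 703.03 kJ/s
Q = ΔH = -1575.8 kJ/s = -1575.8 kW
Heat removed = 5672.9 MJ/h

Q_out = 5670 MJ/h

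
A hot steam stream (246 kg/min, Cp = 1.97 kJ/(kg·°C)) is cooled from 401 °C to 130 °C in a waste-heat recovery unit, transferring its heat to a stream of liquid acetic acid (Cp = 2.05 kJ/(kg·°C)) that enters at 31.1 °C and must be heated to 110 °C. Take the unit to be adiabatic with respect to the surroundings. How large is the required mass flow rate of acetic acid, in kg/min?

ṁ_c = 812 kg/min

Heat released by hot stream: Q = 246 × 1.97 × (401 − 130) = 131330 kJ/min
Energy balance on cold side (adiabatic exchanger): Q = ṁ_c·Cp_c·(T_c,out − T_c,in)
ṁ_c = 131330 / [2.05 × (110 − 31.1)] = 811.97 kg/min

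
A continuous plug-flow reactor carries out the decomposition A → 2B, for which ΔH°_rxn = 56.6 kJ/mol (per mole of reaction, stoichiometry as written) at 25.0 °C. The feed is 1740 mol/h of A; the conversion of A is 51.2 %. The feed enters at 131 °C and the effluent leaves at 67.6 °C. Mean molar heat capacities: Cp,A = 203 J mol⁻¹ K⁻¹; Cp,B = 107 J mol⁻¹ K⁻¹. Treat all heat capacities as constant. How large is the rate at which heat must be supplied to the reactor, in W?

Q_in = 7900 W

Extent of reaction ξ = 0.512 × 1740 = 890.88 mol/h
Reaction term: ξ·ΔH°_rxn = 890.88 × 56.6 = 50424 kJ/h
Sensible, feed 131→25 °C: -37441 kJ/h
Outlet flows (mol/h): A 849.12, B 1781.8
Sensible, products 25→67.6 °C: 15465 kJ/h
Q = ΔH = 28447 kJ/h = 7.902 kW
Heat supplied = 7902 W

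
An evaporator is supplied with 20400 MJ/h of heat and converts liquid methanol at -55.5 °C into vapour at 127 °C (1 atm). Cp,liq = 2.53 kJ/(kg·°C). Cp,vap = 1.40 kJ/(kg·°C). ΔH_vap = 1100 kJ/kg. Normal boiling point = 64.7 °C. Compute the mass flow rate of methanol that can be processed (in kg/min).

Δh = 2.53×(64.7−-55.5) + 1100 + 1.40×(127−64.7) = 1491.3 kJ/kg
Q = 20400 MJ/h = 5666.7 kJ/s = 340000 kJ/min
ṁ = Q/Δh = 340000 / 1491.3 = 227.99 kg/min

ṁ = 228 kg/min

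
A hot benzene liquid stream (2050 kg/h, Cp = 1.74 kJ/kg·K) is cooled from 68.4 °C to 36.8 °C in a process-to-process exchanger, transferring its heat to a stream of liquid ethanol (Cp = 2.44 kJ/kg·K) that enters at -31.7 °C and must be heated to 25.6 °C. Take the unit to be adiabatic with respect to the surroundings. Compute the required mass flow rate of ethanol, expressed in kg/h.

Heat released by hot stream: Q = 2050 × 1.74 × (68.4 − 36.8) = 112720 kJ/h
Energy balance on cold side (adiabatic exchanger): Q = ṁ_c·Cp_c·(T_c,out − T_c,in)
ṁ_c = 112720 / [2.44 × (25.6 − -31.7)] = 806.21 kg/h

ṁ_c = 806 kg/h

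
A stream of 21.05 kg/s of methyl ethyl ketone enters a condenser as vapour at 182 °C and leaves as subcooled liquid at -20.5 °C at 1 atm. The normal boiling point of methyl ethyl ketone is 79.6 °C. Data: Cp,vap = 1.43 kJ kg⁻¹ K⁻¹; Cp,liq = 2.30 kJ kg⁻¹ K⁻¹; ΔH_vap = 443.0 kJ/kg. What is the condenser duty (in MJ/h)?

Q_c = 62100 MJ/h

vapour 182→79.6 °C: -146.43 kJ/kg
condensation at 79.6 °C: -443 kJ/kg
liquid 79.6→-20.5 °C: -230.23 kJ/kg
Δh = -146.43 + -443 + -230.23 = -819.66 kJ/kg
Q = ṁ·Δh = 21.05 kg/s × -819.66 kJ/kg = -17254 kJ/s
|Q| = 17254 kW = 62114 MJ/h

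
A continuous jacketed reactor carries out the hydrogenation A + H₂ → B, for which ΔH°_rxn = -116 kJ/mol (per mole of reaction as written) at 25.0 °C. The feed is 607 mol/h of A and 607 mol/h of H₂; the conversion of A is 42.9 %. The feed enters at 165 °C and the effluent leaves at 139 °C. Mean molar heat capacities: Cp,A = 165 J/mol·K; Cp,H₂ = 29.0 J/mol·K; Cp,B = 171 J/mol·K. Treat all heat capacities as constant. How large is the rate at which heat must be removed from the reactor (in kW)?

Extent of reaction ξ = 0.429 × 607 = 260.4 mol/h
Reaction term: ξ·ΔH°_rxn = 260.4 × -116 = -30207 kJ/h
Sensible, feed 165→25 °C: -16486 kJ/h
Outlet flows (mol/h): A 346.6, H₂ 346.6, B 260.4
Sensible, products 25→139 °C: 12742 kJ/h
Q = ΔH = -33951 kJ/h = -9.4309 kW
Heat removed = 9.4309 kW

Q_out = 9.43 kW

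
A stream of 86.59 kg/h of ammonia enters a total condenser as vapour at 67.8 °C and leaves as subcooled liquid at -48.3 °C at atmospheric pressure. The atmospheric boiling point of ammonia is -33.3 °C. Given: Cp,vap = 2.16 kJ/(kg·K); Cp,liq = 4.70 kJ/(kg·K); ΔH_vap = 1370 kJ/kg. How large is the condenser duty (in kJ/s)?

vapour 67.8→-33.3 °C: -218.38 kJ/kg
condensation at -33.3 °C: -1370 kJ/kg
liquid -33.3→-48.3 °C: -70.5 kJ/kg
Δh = -218.38 + -1370 + -70.5 = -1658.9 kJ/kg
Q = ṁ·Δh = 86.59 kg/h × -1658.9 kJ/kg = -143640 kJ/h
|Q| = 39.901 kW

Q_c = 39.9 kJ/s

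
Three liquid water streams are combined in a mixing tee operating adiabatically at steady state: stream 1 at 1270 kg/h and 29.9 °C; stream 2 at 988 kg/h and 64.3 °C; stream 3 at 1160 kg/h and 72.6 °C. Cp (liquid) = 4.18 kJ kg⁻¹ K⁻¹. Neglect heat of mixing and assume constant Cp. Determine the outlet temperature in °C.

T_out = 54.3 °C

No heat crosses the boundary, so H_out = H_in.
T_out = Σ ṁᵢCp,ᵢTᵢ / Σ ṁᵢCp,ᵢ
      = 776300 / 14287 = 54.335 °C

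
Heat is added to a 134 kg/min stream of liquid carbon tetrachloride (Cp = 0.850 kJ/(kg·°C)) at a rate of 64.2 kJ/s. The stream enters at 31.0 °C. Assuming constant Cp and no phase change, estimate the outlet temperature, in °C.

T_out = 64.8 °C

Q = 64.2 kJ/s = 3852 kJ/min
ΔT = Q/(ṁ·Cp) = 3852/(134×0.850) = 33.819 K
T_out = 31.0 + 33.819 = 64.819 °C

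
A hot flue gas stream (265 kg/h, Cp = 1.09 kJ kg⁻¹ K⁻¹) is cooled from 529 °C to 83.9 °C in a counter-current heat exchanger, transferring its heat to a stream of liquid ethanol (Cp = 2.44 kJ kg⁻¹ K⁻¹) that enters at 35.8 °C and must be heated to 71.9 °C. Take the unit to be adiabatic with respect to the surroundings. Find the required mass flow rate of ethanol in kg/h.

Heat released by hot stream: Q = 265 × 1.09 × (529 − 83.9) = 128570 kJ/h
Energy balance on cold side (adiabatic exchanger): Q = ṁ_c·Cp_c·(T_c,out − T_c,in)
ṁ_c = 128570 / [2.44 × (71.9 − 35.8)] = 1459.6 kg/h

ṁ_c = 1460 kg/h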